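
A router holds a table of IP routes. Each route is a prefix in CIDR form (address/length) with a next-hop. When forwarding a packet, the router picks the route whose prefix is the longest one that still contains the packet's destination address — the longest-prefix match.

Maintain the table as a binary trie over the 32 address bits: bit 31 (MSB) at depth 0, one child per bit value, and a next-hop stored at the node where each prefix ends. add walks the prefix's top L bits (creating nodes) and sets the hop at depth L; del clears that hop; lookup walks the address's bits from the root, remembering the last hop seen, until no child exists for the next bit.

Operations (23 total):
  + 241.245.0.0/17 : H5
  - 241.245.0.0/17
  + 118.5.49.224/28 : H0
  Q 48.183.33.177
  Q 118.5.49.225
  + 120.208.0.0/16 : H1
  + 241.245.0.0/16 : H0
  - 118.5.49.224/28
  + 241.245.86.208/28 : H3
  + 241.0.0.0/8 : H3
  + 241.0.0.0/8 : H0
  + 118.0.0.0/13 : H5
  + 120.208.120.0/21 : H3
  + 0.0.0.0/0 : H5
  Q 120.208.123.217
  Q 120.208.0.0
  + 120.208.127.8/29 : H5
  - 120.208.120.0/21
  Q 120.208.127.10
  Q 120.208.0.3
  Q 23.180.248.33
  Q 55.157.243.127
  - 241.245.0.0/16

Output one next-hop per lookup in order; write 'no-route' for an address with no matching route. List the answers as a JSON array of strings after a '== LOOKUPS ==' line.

Trace:
  add 241.245.0.0/17 -> H5 at depth 17
  del 241.245.0.0/17 (clear depth 17)
  add 118.5.49.224/28 -> H0 at depth 28
  ? 48.183.33.177  path d0:-→d1:-  best=no-route
  ? 118.5.49.225  path d0:-→d1:-→d2:-→d3:-→d4:-→d5:-→d6:-→d7:-→d8:-→d9:-→d10:-→d11:-→d12:-→d13:-→d14:-→d15:-→d16:-→d17:-→d18:-→d19:-→d20:-→d21:-→d22:-→d23:-→d24:-→d25:-→d26:-→d27:-→d28:H0  best=H0
  add 120.208.0.0/16 -> H1 at depth 16
  add 241.245.0.0/16 -> H0 at depth 16
  del 118.5.49.224/28 (clear depth 28)
  add 241.245.86.208/28 -> H3 at depth 28
  add 241.0.0.0/8 -> H3 at depth 8
  add 241.0.0.0/8 -> H0 at depth 8
  add 118.0.0.0/13 -> H5 at depth 13
  add 120.208.120.0/21 -> H3 at depth 21
  add 0.0.0.0/0 -> H5 at depth 0
  ? 120.208.123.217  path d0:H5→d1:-→d2:-→d3:-→d4:-→d5:-→d6:-→d7:-→d8:-→d9:-→d10:-→d11:-→d12:-→d13:-→d14:-→d15:-→d16:H1→d17:-→d18:-→d19:-→d20:-→d21:H3  best=H3
  ? 120.208.0.0  path d0:H5→d1:-→d2:-→d3:-→d4:-→d5:-→d6:-→d7:-→d8:-→d9:-→d10:-→d11:-→d12:-→d13:-→d14:-→d15:-→d16:H1→d17:-  best=H1
  add 120.208.127.8/29 -> H5 at depth 29
  del 120.208.120.0/21 (clear depth 21)
  ? 120.208.127.10  path d0:H5→d1:-→d2:-→d3:-→d4:-→d5:-→d6:-→d7:-→d8:-→d9:-→d10:-→d11:-→d12:-→d13:-→d14:-→d15:-→d16:H1→d17:-→d18:-→d19:-→d20:-→d21:-→d22:-→d23:-→d24:-→d25:-→d26:-→d27:-→d28:-→d29:H5  best=H5
  ? 120.208.0.3  path d0:H5→d1:-→d2:-→d3:-→d4:-→d5:-→d6:-→d7:-→d8:-→d9:-→d10:-→d11:-→d12:-→d13:-→d14:-→d15:-→d16:H1→d17:-  best=H1
  ? 23.180.248.33  path d0:H5→d1:-  best=H5
  ? 55.157.243.127  path d0:H5→d1:-  best=H5
  del 241.245.0.0/16 (clear depth 16)

== LOOKUPS ==
["no-route","H0","H3","H1","H5","H1","H5","H5"]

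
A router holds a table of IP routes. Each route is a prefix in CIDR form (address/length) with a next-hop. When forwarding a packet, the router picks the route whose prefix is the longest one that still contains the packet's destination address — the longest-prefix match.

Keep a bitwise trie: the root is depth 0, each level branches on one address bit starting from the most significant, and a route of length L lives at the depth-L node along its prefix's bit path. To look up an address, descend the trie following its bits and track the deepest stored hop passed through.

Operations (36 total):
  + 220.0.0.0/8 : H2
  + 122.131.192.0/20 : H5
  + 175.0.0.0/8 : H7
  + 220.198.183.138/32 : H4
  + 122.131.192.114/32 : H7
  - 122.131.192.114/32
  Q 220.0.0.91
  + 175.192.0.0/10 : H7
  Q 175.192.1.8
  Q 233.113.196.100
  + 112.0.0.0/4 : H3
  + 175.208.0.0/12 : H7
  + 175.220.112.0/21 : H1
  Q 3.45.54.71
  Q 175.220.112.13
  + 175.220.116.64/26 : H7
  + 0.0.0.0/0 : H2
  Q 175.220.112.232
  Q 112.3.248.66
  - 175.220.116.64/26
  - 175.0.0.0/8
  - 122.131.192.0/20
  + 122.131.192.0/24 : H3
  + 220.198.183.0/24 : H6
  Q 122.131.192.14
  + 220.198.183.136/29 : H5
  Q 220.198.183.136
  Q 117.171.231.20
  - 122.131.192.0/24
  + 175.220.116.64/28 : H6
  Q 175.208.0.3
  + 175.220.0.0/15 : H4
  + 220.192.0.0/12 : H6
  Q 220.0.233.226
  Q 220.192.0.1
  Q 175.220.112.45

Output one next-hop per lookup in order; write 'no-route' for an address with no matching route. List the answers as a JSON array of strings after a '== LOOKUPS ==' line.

Apply in order:
  add 220.0.0.0/8 -> H2 at depth 8
  add 122.131.192.0/20 -> H5 at depth 20
  add 175.0.0.0/8 -> H7 at depth 8
  add 220.198.183.138/32 -> H4 at depth 32
  add 122.131.192.114/32 -> H7 at depth 32
  del 122.131.192.114/32 (clear depth 32)
  lookup 220.0.0.91: bits 11011100 walk d0:-→d1:-→d2:-→d3:-→d4:-→d5:-→d6:-→d7:-→d8:H2 -> H2
  add 175.192.0.0/10 -> H7 at depth 10
  lookup 175.192.1.8: bits 1010111111 walk d0:-→d1:-→d2:-→d3:-→d4:-→d5:-→d6:-→d7:-→d8:H7→d9:-→d10:H7 -> H7
  lookup 233.113.196.100: bits 11 walk d0:-→d1:-→d2:- -> no-route
  add 112.0.0.0/4 -> H3 at depth 4
  add 175.208.0.0/12 -> H7 at depth 12
  add 175.220.112.0/21 -> H1 at depth 21
  lookup 3.45.54.71: bits 0 walk d0:-→d1:- -> no-route
  lookup 175.220.112.13: bits 101011111101110001110 walk d0:-→d1:-→d2:-→d3:-→d4:-→d5:-→d6:-→d7:-→d8:H7→d9:-→d10:H7→d11:-→d12:H7→d13:-→d14:-→d15:-→d16:-→d17:-→d18:-→d19:-→d20:-→d21:H1 -> H1
  add 175.220.116.64/26 -> H7 at depth 26
  add 0.0.0.0/0 -> H2 at depth 0
  lookup 175.220.112.232: bits 101011111101110001110 walk d0:H2→d1:-→d2:-→d3:-→d4:-→d5:-→d6:-→d7:-→d8:H7→d9:-→d10:H7→d11:-→d12:H7→d13:-→d14:-→d15:-→d16:-→d17:-→d18:-→d19:-→d20:-→d21:H1 -> H1
  lookup 112.3.248.66: bits 0111 walk d0:H2→d1:-→d2:-→d3:-→d4:H3 -> H3
  del 175.220.116.64/26 (clear depth 26)
  del 175.0.0.0/8 (clear depth 8)
  del 122.131.192.0/20 (clear depth 20)
  add 122.131.192.0/24 -> H3 at depth 24
  add 220.198.183.0/24 -> H6 at depth 24
  lookup 122.131.192.14: bits 0111101010000011110000000 walk d0:H2→d1:-→d2:-→d3:-→d4:H3→d5:-→d6:-→d7:-→d8:-→d9:-→d10:-→d11:-→d12:-→d13:-→d14:-→d15:-→d16:-→d17:-→d18:-→d19:-→d20:-→d21:-→d22:-→d23:-→d24:H3→d25:- -> H3
  add 220.198.183.136/29 -> H5 at depth 29
  lookup 220.198.183.136: bits 110111001100011010110111100010 walk d0:H2→d1:-→d2:-→d3:-→d4:-→d5:-→d6:-→d7:-→d8:H2→d9:-→d10:-→d11:-→d12:-→d13:-→d14:-→d15:-→d16:-→d17:-→d18:-→d19:-→d20:-→d21:-→d22:-→d23:-→d24:H6→d25:-→d26:-→d27:-→d28:-→d29:H5→d30:- -> H5
  lookup 117.171.231.20: bits 0111 walk d0:H2→d1:-→d2:-→d3:-→d4:H3 -> H3
  del 122.131.192.0/24 (clear depth 24)
  add 175.220.116.64/28 -> H6 at depth 28
  lookup 175.208.0.3: bits 101011111101 walk d0:H2→d1:-→d2:-→d3:-→d4:-→d5:-→d6:-→d7:-→d8:-→d9:-→d10:H7→d11:-→d12:H7 -> H7
  add 175.220.0.0/15 -> H4 at depth 15
  add 220.192.0.0/12 -> H6 at depth 12
  lookup 220.0.233.226: bits 11011100 walk d0:H2→d1:-→d2:-→d3:-→d4:-→d5:-→d6:-→d7:-→d8:H2 -> H2
  lookup 220.192.0.1: bits 1101110011000 walk d0:H2→d1:-→d2:-→d3:-→d4:-→d5:-→d6:-→d7:-→d8:H2→d9:-→d10:-→d11:-→d12:H6→d13:- -> H6
  lookup 175.220.112.45: bits 101011111101110001110 walk d0:H2→d1:-→d2:-→d3:-→d4:-→d5:-→d6:-→d7:-→d8:-→d9:-→d10:H7→d11:-→d12:H7→d13:-→d14:-→d15:H4→d16:-→d17:-→d18:-→d19:-→d20:-→d21:H1 -> H1

== LOOKUPS ==
["H2","H7","no-route","no-route","H1","H1","H3","H3","H5","H3","H7","H2","H6","H1"]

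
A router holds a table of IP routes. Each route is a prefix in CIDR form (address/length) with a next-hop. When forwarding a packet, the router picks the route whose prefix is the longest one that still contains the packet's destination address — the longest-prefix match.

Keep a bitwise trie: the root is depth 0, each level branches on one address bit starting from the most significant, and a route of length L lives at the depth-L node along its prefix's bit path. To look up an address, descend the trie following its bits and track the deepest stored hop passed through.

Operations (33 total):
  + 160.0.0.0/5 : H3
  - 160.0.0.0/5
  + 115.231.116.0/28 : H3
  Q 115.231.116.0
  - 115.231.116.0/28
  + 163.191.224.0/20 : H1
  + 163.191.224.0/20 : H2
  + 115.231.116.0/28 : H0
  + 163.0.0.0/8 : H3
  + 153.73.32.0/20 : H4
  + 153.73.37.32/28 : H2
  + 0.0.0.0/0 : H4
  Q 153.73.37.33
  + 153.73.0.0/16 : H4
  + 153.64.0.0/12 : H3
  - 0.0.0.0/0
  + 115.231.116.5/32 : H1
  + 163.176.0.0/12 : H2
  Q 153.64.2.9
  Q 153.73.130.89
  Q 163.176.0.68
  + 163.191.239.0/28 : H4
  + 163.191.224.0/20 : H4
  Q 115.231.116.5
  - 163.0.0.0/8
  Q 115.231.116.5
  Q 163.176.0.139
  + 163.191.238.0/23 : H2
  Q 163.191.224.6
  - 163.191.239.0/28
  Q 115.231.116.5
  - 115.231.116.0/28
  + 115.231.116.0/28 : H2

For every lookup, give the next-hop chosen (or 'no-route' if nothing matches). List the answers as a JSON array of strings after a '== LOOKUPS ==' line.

Process each operation:
  add 160.0.0.0/5 -> H3 at depth 5
  del 160.0.0.0/5 (clear depth 5)
  add 115.231.116.0/28 -> H3 at depth 28
  ? 115.231.116.0  path d0:-→d1:-→d2:-→d3:-→d4:-→d5:-→d6:-→d7:-→d8:-→d9:-→d10:-→d11:-→d12:-→d13:-→d14:-→d15:-→d16:-→d17:-→d18:-→d19:-→d20:-→d21:-→d22:-→d23:-→d24:-→d25:-→d26:-→d27:-→d28:H3  best=H3
  del 115.231.116.0/28 (clear depth 28)
  add 163.191.224.0/20 -> H1 at depth 20
  add 163.191.224.0/20 -> H2 at depth 20
  add 115.231.116.0/28 -> H0 at depth 28
  add 163.0.0.0/8 -> H3 at depth 8
  add 153.73.32.0/20 -> H4 at depth 20
  add 153.73.37.32/28 -> H2 at depth 28
  add 0.0.0.0/0 -> H4 at depth 0
  ? 153.73.37.33  path d0:H4→d1:-→d2:-→d3:-→d4:-→d5:-→d6:-→d7:-→d8:-→d9:-→d10:-→d11:-→d12:-→d13:-→d14:-→d15:-→d16:-→d17:-→d18:-→d19:-→d20:H4→d21:-→d22:-→d23:-→d24:-→d25:-→d26:-→d27:-→d28:H2  best=H2
  add 153.73.0.0/16 -> H4 at depth 16
  add 153.64.0.0/12 -> H3 at depth 12
  del 0.0.0.0/0 (clear depth 0)
  add 115.231.116.5/32 -> H1 at depth 32
  add 163.176.0.0/12 -> H2 at depth 12
  ? 153.64.2.9  path d0:-→d1:-→d2:-→d3:-→d4:-→d5:-→d6:-→d7:-→d8:-→d9:-→d10:-→d11:-→d12:H3  best=H3
  ? 153.73.130.89  path d0:-→d1:-→d2:-→d3:-→d4:-→d5:-→d6:-→d7:-→d8:-→d9:-→d10:-→d11:-→d12:H3→d13:-→d14:-→d15:-→d16:H4  best=H4
  ? 163.176.0.68  path d0:-→d1:-→d2:-→d3:-→d4:-→d5:-→d6:-→d7:-→d8:H3→d9:-→d10:-→d11:-→d12:H2  best=H2
  add 163.191.239.0/28 -> H4 at depth 28
  add 163.191.224.0/20 -> H4 at depth 20
  ? 115.231.116.5  path d0:-→d1:-→d2:-→d3:-→d4:-→d5:-→d6:-→d7:-→d8:-→d9:-→d10:-→d11:-→d12:-→d13:-→d14:-→d15:-→d16:-→d17:-→d18:-→d19:-→d20:-→d21:-→d22:-→d23:-→d24:-→d25:-→d26:-→d27:-→d28:H0→d29:-→d30:-→d31:-→d32:H1  best=H1
  del 163.0.0.0/8 (clear depth 8)
  ? 115.231.116.5  path d0:-→d1:-→d2:-→d3:-→d4:-→d5:-→d6:-→d7:-→d8:-→d9:-→d10:-→d11:-→d12:-→d13:-→d14:-→d15:-→d16:-→d17:-→d18:-→d19:-→d20:-→d21:-→d22:-→d23:-→d24:-→d25:-→d26:-→d27:-→d28:H0→d29:-→d30:-→d31:-→d32:H1  best=H1
  ? 163.176.0.139  path d0:-→d1:-→d2:-→d3:-→d4:-→d5:-→d6:-→d7:-→d8:-→d9:-→d10:-→d11:-→d12:H2  best=H2
  add 163.191.238.0/23 -> H2 at depth 23
  ? 163.191.224.6  path d0:-→d1:-→d2:-→d3:-→d4:-→d5:-→d6:-→d7:-→d8:-→d9:-→d10:-→d11:-→d12:H2→d13:-→d14:-→d15:-→d16:-→d17:-→d18:-→d19:-→d20:H4  best=H4
  del 163.191.239.0/28 (clear depth 28)
  ? 115.231.116.5  path d0:-→d1:-→d2:-→d3:-→d4:-→d5:-→d6:-→d7:-→d8:-→d9:-→d10:-→d11:-→d12:-→d13:-→d14:-→d15:-→d16:-→d17:-→d18:-→d19:-→d20:-→d21:-→d22:-→d23:-→d24:-→d25:-→d26:-→d27:-→d28:H0→d29:-→d30:-→d31:-→d32:H1  best=H1
  del 115.231.116.0/28 (clear depth 28)
  add 115.231.116.0/28 -> H2 at depth 28

== LOOKUPS ==
["H3","H2","H3","H4","H2","H1","H1","H2","H4","H1"]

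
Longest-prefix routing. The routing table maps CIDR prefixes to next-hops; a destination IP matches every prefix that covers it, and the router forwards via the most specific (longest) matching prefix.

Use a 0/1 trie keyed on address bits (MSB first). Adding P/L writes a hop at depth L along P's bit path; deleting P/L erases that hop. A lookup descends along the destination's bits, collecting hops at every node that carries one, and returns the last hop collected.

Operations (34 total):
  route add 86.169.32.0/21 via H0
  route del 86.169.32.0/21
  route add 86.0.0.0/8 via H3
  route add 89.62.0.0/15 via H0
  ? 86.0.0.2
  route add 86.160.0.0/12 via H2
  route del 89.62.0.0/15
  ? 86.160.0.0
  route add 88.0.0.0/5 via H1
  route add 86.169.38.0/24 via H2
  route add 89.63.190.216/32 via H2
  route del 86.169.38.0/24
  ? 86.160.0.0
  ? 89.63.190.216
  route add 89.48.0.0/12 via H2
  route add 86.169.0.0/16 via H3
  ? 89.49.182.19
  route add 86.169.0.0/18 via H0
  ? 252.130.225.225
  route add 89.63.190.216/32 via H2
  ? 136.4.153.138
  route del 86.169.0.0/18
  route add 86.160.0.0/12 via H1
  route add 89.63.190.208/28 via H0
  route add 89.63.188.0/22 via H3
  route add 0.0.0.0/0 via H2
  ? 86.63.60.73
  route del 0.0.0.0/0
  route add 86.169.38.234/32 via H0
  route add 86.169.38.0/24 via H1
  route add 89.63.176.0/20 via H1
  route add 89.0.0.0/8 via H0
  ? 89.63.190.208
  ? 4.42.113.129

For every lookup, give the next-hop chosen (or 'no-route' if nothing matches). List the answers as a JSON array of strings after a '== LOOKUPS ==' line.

Apply in order:
  + 86.169.32.0/21 (H0) depth=21
  - 86.169.32.0/21 clear@21
  + 86.0.0.0/8 (H3) depth=8
  + 89.62.0.0/15 (H0) depth=15
  lookup 86.0.0.2: bits 01010110 walk d0:-→d1:-→d2:-→d3:-→d4:-→d5:-→d6:-→d7:-→d8:H3 -> H3
  + 86.160.0.0/12 (H2) depth=12
  - 89.62.0.0/15 clear@15
  lookup 86.160.0.0: bits 010101101010 walk d0:-→d1:-→d2:-→d3:-→d4:-→d5:-→d6:-→d7:-→d8:H3→d9:-→d10:-→d11:-→d12:H2 -> H2
  + 88.0.0.0/5 (H1) depth=5
  + 86.169.38.0/24 (H2) depth=24
  + 89.63.190.216/32 (H2) depth=32
  - 86.169.38.0/24 clear@24
  lookup 86.160.0.0: bits 010101101010 walk d0:-→d1:-→d2:-→d3:-→d4:-→d5:-→d6:-→d7:-→d8:H3→d9:-→d10:-→d11:-→d12:H2 -> H2
  lookup 89.63.190.216: bits 01011001001111111011111011011000 walk d0:-→d1:-→d2:-→d3:-→d4:-→d5:H1→d6:-→d7:-→d8:-→d9:-→d10:-→d11:-→d12:-→d13:-→d14:-→d15:-→d16:-→d17:-→d18:-→d19:-→d20:-→d21:-→d22:-→d23:-→d24:-→d25:-→d26:-→d27:-→d28:-→d29:-→d30:-→d31:-→d32:H2 -> H2
  + 89.48.0.0/12 (H2) depth=12
  + 86.169.0.0/16 (H3) depth=16
  lookup 89.49.182.19: bits 010110010011 walk d0:-→d1:-→d2:-→d3:-→d4:-→d5:H1→d6:-→d7:-→d8:-→d9:-→d10:-→d11:-→d12:H2 -> H2
  + 86.169.0.0/18 (H0) depth=18
  lookup 252.130.225.225: bits ε walk d0:- -> no-route
  + 89.63.190.216/32 (H2) depth=32
  lookup 136.4.153.138: bits ε walk d0:- -> no-route
  - 86.169.0.0/18 clear@18
  + 86.160.0.0/12 (H1) depth=12
  + 89.63.190.208/28 (H0) depth=28
  + 89.63.188.0/22 (H3) depth=22
  + 0.0.0.0/0 (H2) depth=0
  lookup 86.63.60.73: bits 01010110 walk d0:H2→d1:-→d2:-→d3:-→d4:-→d5:-→d6:-→d7:-→d8:H3 -> H3
  - 0.0.0.0/0 clear@0
  + 86.169.38.234/32 (H0) depth=32
  + 86.169.38.0/24 (H1) depth=24
  + 89.63.176.0/20 (H1) depth=20
  + 89.0.0.0/8 (H0) depth=8
  lookup 89.63.190.208: bits 0101100100111111101111101101 walk d0:-→d1:-→d2:-→d3:-→d4:-→d5:H1→d6:-→d7:-→d8:H0→d9:-→d10:-→d11:-→d12:H2→d13:-→d14:-→d15:-→d16:-→d17:-→d18:-→d19:-→d20:H1→d21:-→d22:H3→d23:-→d24:-→d25:-→d26:-→d27:-→d28:H0 -> H0
  lookup 4.42.113.129: bits 0 walk d0:-→d1:- -> no-route

== LOOKUPS ==
["H3","H2","H2","H2","H2","no-route","no-route","H3","H0","no-route"]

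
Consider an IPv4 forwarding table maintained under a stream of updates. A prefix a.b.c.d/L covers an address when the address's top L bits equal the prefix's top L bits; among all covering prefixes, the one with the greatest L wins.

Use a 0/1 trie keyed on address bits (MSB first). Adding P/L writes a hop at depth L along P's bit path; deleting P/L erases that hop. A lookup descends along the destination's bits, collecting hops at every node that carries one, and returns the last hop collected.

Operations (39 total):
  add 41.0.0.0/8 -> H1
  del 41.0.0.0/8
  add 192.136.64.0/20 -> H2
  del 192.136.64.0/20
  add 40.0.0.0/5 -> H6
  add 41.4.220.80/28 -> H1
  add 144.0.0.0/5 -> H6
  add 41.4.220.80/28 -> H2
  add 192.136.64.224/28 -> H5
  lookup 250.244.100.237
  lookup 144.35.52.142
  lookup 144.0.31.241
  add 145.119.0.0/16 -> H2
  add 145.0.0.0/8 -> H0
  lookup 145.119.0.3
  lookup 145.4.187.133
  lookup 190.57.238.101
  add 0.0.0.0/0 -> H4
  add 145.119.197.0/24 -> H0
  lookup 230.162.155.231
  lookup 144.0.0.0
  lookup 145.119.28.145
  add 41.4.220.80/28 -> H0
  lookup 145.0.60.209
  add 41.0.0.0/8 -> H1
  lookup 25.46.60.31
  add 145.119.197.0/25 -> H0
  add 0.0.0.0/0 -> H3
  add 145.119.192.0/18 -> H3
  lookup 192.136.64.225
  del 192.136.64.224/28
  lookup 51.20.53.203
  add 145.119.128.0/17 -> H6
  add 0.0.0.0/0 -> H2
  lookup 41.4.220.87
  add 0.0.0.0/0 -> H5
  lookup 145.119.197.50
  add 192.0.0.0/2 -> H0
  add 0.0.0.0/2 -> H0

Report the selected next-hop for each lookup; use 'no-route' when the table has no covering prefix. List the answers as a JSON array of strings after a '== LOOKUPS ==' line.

Process each operation:
  add 41.0.0.0/8 -> H1 at depth 8
  del 41.0.0.0/8 (clear depth 8)
  add 192.136.64.0/20 -> H2 at depth 20
  del 192.136.64.0/20 (clear depth 20)
  add 40.0.0.0/5 -> H6 at depth 5
  add 41.4.220.80/28 -> H1 at depth 28
  add 144.0.0.0/5 -> H6 at depth 5
  add 41.4.220.80/28 -> H2 at depth 28
  add 192.136.64.224/28 -> H5 at depth 28
  Q 250.244.100.237: descend 11 ; hops seen [∅] ; pick no-route
  Q 144.35.52.142: descend 10010 ; hops seen [H6] ; pick H6
  Q 144.0.31.241: descend 10010 ; hops seen [H6] ; pick H6
  add 145.119.0.0/16 -> H2 at depth 16
  add 145.0.0.0/8 -> H0 at depth 8
  Q 145.119.0.3: descend 1001000101110111 ; hops seen [H6,H0,H2] ; pick H2
  Q 145.4.187.133: descend 100100010 ; hops seen [H6,H0] ; pick H0
  Q 190.57.238.101: descend 10 ; hops seen [∅] ; pick no-route
  add 0.0.0.0/0 -> H4 at depth 0
  add 145.119.197.0/24 -> H0 at depth 24
  Q 230.162.155.231: descend 11 ; hops seen [H4] ; pick H4
  Q 144.0.0.0: descend 1001000 ; hops seen [H4,H6] ; pick H6
  Q 145.119.28.145: descend 1001000101110111 ; hops seen [H4,H6,H0,H2] ; pick H2
  add 41.4.220.80/28 -> H0 at depth 28
  Q 145.0.60.209: descend 100100010 ; hops seen [H4,H6,H0] ; pick H0
  add 41.0.0.0/8 -> H1 at depth 8
  Q 25.46.60.31: descend 00 ; hops seen [H4] ; pick H4
  add 145.119.197.0/25 -> H0 at depth 25
  add 0.0.0.0/0 -> H3 at depth 0
  add 145.119.192.0/18 -> H3 at depth 18
  Q 192.136.64.225: descend 1100000010001000010000001110 ; hops seen [H3,H5] ; pick H5
  del 192.136.64.224/28 (clear depth 28)
  Q 51.20.53.203: descend 001 ; hops seen [H3] ; pick H3
  add 145.119.128.0/17 -> H6 at depth 17
  add 0.0.0.0/0 -> H2 at depth 0
  Q 41.4.220.87: descend 0010100100000100110111000101 ; hops seen [H2,H6,H1,H0] ; pick H0
  add 0.0.0.0/0 -> H5 at depth 0
  Q 145.119.197.50: descend 1001000101110111110001010 ; hops seen [H5,H6,H0,H2,H6,H3,H0,H0] ; pick H0
  add 192.0.0.0/2 -> H0 at depth 2
  add 0.0.0.0/2 -> H0 at depth 2

== LOOKUPS ==
["no-route","H6","H6","H2","H0","no-route","H4","H6","H2","H0","H4","H5","H3","H0","H0"]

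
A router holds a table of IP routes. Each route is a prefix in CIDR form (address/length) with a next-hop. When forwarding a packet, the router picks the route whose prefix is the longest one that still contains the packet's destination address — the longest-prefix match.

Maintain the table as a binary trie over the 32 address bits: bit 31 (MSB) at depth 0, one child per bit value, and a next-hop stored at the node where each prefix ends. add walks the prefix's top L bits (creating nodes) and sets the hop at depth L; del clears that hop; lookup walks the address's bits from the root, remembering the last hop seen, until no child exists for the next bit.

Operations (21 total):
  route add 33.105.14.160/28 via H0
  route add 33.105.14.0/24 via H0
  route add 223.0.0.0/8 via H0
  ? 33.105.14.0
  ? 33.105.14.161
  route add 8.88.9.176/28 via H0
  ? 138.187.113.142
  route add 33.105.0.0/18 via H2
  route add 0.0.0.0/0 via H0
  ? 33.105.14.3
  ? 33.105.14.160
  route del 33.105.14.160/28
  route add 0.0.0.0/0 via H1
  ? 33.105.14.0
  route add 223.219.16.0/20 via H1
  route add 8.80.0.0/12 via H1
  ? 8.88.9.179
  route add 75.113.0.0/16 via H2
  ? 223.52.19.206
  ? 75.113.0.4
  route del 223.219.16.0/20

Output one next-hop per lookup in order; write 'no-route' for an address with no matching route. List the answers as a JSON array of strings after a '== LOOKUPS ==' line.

Apply in order:
  + 33.105.14.160/28 (H0) depth=28
  + 33.105.14.0/24 (H0) depth=24
  + 223.0.0.0/8 (H0) depth=8
  lookup 33.105.14.0: bits 001000010110100100001110 walk d0:-→d1:-→d2:-→d3:-→d4:-→d5:-→d6:-→d7:-→d8:-→d9:-→d10:-→d11:-→d12:-→d13:-→d14:-→d15:-→d16:-→d17:-→d18:-→d19:-→d20:-→d21:-→d22:-→d23:-→d24:H0 -> H0
  lookup 33.105.14.161: bits 0010000101101001000011101010 walk d0:-→d1:-→d2:-→d3:-→d4:-→d5:-→d6:-→d7:-→d8:-→d9:-→d10:-→d11:-→d12:-→d13:-→d14:-→d15:-→d16:-→d17:-→d18:-→d19:-→d20:-→d21:-→d22:-→d23:-→d24:H0→d25:-→d26:-→d27:-→d28:H0 -> H0
  + 8.88.9.176/28 (H0) depth=28
  lookup 138.187.113.142: bits 1 walk d0:-→d1:- -> no-route
  + 33.105.0.0/18 (H2) depth=18
  + 0.0.0.0/0 (H0) depth=0
  lookup 33.105.14.3: bits 001000010110100100001110 walk d0:H0→d1:-→d2:-→d3:-→d4:-→d5:-→d6:-→d7:-→d8:-→d9:-→d10:-→d11:-→d12:-→d13:-→d14:-→d15:-→d16:-→d17:-→d18:H2→d19:-→d20:-→d21:-→d22:-→d23:-→d24:H0 -> H0
  lookup 33.105.14.160: bits 0010000101101001000011101010 walk d0:H0→d1:-→d2:-→d3:-→d4:-→d5:-→d6:-→d7:-→d8:-→d9:-→d10:-→d11:-→d12:-→d13:-→d14:-→d15:-→d16:-→d17:-→d18:H2→d19:-→d20:-→d21:-→d22:-→d23:-→d24:H0→d25:-→d26:-→d27:-→d28:H0 -> H0
  del 33.105.14.160/28 (clear depth 28)
  + 0.0.0.0/0 (H1) depth=0
  lookup 33.105.14.0: bits 001000010110100100001110 walk d0:H1→d1:-→d2:-→d3:-→d4:-→d5:-→d6:-→d7:-→d8:-→d9:-→d10:-→d11:-→d12:-→d13:-→d14:-→d15:-→d16:-→d17:-→d18:H2→d19:-→d20:-→d21:-→d22:-→d23:-→d24:H0 -> H0
  + 223.219.16.0/20 (H1) depth=20
  + 8.80.0.0/12 (H1) depth=12
  lookup 8.88.9.179: bits 0000100001011000000010011011 walk d0:H1→d1:-→d2:-→d3:-→d4:-→d5:-→d6:-→d7:-→d8:-→d9:-→d10:-→d11:-→d12:H1→d13:-→d14:-→d15:-→d16:-→d17:-→d18:-→d19:-→d20:-→d21:-→d22:-→d23:-→d24:-→d25:-→d26:-→d27:-→d28:H0 -> H0
  + 75.113.0.0/16 (H2) depth=16
  lookup 223.52.19.206: bits 11011111 walk d0:H1→d1:-→d2:-→d3:-→d4:-→d5:-→d6:-→d7:-→d8:H0 -> H0
  lookup 75.113.0.4: bits 0100101101110001 walk d0:H1→d1:-→d2:-→d3:-→d4:-→d5:-→d6:-→d7:-→d8:-→d9:-→d10:-→d11:-→d12:-→d13:-→d14:-→d15:-→d16:H2 -> H2
  del 223.219.16.0/20 (clear depth 20)

== LOOKUPS ==
["H0","H0","no-route","H0","H0","H0","H0","H0","H2"]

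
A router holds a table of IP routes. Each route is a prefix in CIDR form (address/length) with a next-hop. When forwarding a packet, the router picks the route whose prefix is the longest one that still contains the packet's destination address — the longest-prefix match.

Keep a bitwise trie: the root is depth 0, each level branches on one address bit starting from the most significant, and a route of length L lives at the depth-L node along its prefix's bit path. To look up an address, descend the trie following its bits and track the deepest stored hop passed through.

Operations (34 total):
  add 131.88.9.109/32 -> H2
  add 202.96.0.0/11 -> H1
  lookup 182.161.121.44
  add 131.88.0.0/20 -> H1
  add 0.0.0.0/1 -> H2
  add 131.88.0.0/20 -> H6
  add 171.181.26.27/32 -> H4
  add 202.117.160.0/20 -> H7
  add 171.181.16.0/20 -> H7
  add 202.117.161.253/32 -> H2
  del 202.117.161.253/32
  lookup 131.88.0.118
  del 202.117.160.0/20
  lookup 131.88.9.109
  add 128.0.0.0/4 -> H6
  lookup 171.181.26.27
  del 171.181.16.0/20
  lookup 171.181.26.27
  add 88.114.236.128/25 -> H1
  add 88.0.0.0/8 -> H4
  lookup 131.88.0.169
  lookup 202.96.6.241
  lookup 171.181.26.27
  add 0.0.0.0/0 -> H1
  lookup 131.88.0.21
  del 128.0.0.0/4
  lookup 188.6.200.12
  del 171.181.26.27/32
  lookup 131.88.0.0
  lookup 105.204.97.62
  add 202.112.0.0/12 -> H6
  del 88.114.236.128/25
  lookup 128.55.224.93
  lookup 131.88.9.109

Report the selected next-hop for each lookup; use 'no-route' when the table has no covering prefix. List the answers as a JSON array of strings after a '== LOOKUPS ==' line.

Trace:
  + 131.88.9.109/32 (H2) depth=32
  + 202.96.0.0/11 (H1) depth=11
  Q 182.161.121.44: descend 10 ; hops seen [∅] ; pick no-route
  + 131.88.0.0/20 (H1) depth=20
  + 0.0.0.0/1 (H2) depth=1
  + 131.88.0.0/20 (H6) depth=20
  + 171.181.26.27/32 (H4) depth=32
  + 202.117.160.0/20 (H7) depth=20
  + 171.181.16.0/20 (H7) depth=20
  + 202.117.161.253/32 (H2) depth=32
  del 202.117.161.253/32 (clear depth 32)
  Q 131.88.0.118: descend 10000011010110000000 ; hops seen [H6] ; pick H6
  del 202.117.160.0/20 (clear depth 20)
  Q 131.88.9.109: descend 10000011010110000000100101101101 ; hops seen [H6,H2] ; pick H2
  + 128.0.0.0/4 (H6) depth=4
  Q 171.181.26.27: descend 10101011101101010001101000011011 ; hops seen [H7,H4] ; pick H4
  del 171.181.16.0/20 (clear depth 20)
  Q 171.181.26.27: descend 10101011101101010001101000011011 ; hops seen [H4] ; pick H4
  + 88.114.236.128/25 (H1) depth=25
  + 88.0.0.0/8 (H4) depth=8
  Q 131.88.0.169: descend 10000011010110000000 ; hops seen [H6,H6] ; pick H6
  Q 202.96.6.241: descend 11001010011 ; hops seen [H1] ; pick H1
  Q 171.181.26.27: descend 10101011101101010001101000011011 ; hops seen [H4] ; pick H4
  + 0.0.0.0/0 (H1) depth=0
  Q 131.88.0.21: descend 10000011010110000000 ; hops seen [H1,H6,H6] ; pick H6
  del 128.0.0.0/4 (clear depth 4)
  Q 188.6.200.12: descend 101 ; hops seen [H1] ; pick H1
  del 171.181.26.27/32 (clear depth 32)
  Q 131.88.0.0: descend 10000011010110000000 ; hops seen [H1,H6] ; pick H6
  Q 105.204.97.62: descend 01 ; hops seen [H1,H2] ; pick H2
  + 202.112.0.0/12 (H6) depth=12
  del 88.114.236.128/25 (clear depth 25)
  Q 128.55.224.93: descend 100000 ; hops seen [H1] ; pick H1
  Q 131.88.9.109: descend 10000011010110000000100101101101 ; hops seen [H1,H6,H2] ; pick H2

== LOOKUPS ==
["no-route","H6","H2","H4","H4","H6","H1","H4","H6","H1","H6","H2","H1","H2"]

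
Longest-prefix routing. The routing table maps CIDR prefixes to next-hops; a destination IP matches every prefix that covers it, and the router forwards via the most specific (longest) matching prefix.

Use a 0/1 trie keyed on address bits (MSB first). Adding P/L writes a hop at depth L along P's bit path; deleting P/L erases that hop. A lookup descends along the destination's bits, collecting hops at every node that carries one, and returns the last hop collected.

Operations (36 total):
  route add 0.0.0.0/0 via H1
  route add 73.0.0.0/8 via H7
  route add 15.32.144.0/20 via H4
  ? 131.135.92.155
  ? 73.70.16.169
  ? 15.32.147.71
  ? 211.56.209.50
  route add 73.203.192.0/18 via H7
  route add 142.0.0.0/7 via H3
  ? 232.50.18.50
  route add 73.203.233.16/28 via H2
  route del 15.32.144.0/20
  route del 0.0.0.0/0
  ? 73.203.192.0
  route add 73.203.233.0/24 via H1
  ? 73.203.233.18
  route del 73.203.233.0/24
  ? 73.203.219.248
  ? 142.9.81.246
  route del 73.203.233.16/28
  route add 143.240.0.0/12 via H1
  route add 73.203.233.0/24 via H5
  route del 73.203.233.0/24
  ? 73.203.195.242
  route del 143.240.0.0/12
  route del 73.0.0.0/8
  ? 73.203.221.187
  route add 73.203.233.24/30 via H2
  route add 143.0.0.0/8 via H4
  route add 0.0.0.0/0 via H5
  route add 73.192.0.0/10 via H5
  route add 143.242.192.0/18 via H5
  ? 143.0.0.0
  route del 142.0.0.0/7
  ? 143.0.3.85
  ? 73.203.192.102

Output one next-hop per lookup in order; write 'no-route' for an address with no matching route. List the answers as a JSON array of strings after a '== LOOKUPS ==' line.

Apply in order:
  add 0.0.0.0/0 -> H1 at depth 0
  add 73.0.0.0/8 -> H7 at depth 8
  add 15.32.144.0/20 -> H4 at depth 20
  Q 131.135.92.155: descend ε ; hops seen [H1] ; pick H1
  Q 73.70.16.169: descend 01001001 ; hops seen [H1,H7] ; pick H7
  Q 15.32.147.71: descend 00001111001000001001 ; hops seen [H1,H4] ; pick H4
  Q 211.56.209.50: descend ε ; hops seen [H1] ; pick H1
  add 73.203.192.0/18 -> H7 at depth 18
  add 142.0.0.0/7 -> H3 at depth 7
  Q 232.50.18.50: descend 1 ; hops seen [H1] ; pick H1
  add 73.203.233.16/28 -> H2 at depth 28
  - 15.32.144.0/20 clear@20
  - 0.0.0.0/0 clear@0
  Q 73.203.192.0: descend 010010011100101111 ; hops seen [H7,H7] ; pick H7
  add 73.203.233.0/24 -> H1 at depth 24
  Q 73.203.233.18: descend 0100100111001011111010010001 ; hops seen [H7,H7,H1,H2] ; pick H2
  - 73.203.233.0/24 clear@24
  Q 73.203.219.248: descend 010010011100101111 ; hops seen [H7,H7] ; pick H7
  Q 142.9.81.246: descend 1000111 ; hops seen [H3] ; pick H3
  - 73.203.233.16/28 clear@28
  add 143.240.0.0/12 -> H1 at depth 12
  add 73.203.233.0/24 -> H5 at depth 24
  - 73.203.233.0/24 clear@24
  Q 73.203.195.242: descend 010010011100101111 ; hops seen [H7,H7] ; pick H7
  - 143.240.0.0/12 clear@12
  - 73.0.0.0/8 clear@8
  Q 73.203.221.187: descend 010010011100101111 ; hops seen [H7] ; pick H7
  add 73.203.233.24/30 -> H2 at depth 30
  add 143.0.0.0/8 -> H4 at depth 8
  add 0.0.0.0/0 -> H5 at depth 0
  add 73.192.0.0/10 -> H5 at depth 10
  add 143.242.192.0/18 -> H5 at depth 18
  Q 143.0.0.0: descend 10001111 ; hops seen [H5,H3,H4] ; pick H4
  - 142.0.0.0/7 clear@7
  Q 143.0.3.85: descend 10001111 ; hops seen [H5,H4] ; pick H4
  Q 73.203.192.102: descend 010010011100101111 ; hops seen [H5,H5,H7] ; pick H7

== LOOKUPS ==
["H1","H7","H4","H1","H1","H7","H2","H7","H3","H7","H7","H4","H4","H7"]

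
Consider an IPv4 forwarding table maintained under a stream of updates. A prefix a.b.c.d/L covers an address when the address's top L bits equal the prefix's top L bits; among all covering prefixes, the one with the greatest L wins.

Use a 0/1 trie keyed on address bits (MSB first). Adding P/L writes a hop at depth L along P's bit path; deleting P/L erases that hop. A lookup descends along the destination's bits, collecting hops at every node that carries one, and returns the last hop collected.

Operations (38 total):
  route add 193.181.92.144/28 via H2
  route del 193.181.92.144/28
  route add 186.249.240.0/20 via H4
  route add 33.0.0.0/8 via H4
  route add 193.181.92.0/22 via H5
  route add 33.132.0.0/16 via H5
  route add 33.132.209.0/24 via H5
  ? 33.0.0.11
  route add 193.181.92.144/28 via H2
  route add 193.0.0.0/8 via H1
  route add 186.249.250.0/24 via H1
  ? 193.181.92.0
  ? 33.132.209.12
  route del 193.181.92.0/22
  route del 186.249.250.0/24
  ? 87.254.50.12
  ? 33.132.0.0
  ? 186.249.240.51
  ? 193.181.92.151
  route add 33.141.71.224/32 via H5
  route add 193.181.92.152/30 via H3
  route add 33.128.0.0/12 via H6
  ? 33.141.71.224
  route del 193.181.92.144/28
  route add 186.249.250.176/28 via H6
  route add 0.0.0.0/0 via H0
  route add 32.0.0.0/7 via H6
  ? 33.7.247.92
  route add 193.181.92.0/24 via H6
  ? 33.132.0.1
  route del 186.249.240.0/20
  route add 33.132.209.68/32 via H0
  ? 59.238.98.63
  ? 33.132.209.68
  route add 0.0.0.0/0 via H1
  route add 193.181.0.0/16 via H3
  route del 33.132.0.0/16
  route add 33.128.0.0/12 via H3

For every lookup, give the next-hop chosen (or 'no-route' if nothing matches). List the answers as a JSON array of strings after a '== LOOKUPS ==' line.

Trace:
  + 193.181.92.144/28 (H2) depth=28
  - 193.181.92.144/28 clear@28
  + 186.249.240.0/20 (H4) depth=20
  + 33.0.0.0/8 (H4) depth=8
  + 193.181.92.0/22 (H5) depth=22
  + 33.132.0.0/16 (H5) depth=16
  + 33.132.209.0/24 (H5) depth=24
  Q 33.0.0.11: descend 00100001 ; hops seen [H4] ; pick H4
  + 193.181.92.144/28 (H2) depth=28
  + 193.0.0.0/8 (H1) depth=8
  + 186.249.250.0/24 (H1) depth=24
  Q 193.181.92.0: descend 110000011011010101011100 ; hops seen [H1,H5] ; pick H5
  Q 33.132.209.12: descend 001000011000010011010001 ; hops seen [H4,H5,H5] ; pick H5
  - 193.181.92.0/22 clear@22
  - 186.249.250.0/24 clear@24
  Q 87.254.50.12: descend 0 ; hops seen [∅] ; pick no-route
  Q 33.132.0.0: descend 0010000110000100 ; hops seen [H4,H5] ; pick H5
  Q 186.249.240.51: descend 10111010111110011111 ; hops seen [H4] ; pick H4
  Q 193.181.92.151: descend 1100000110110101010111001001 ; hops seen [H1,H2] ; pick H2
  + 33.141.71.224/32 (H5) depth=32
  + 193.181.92.152/30 (H3) depth=30
  + 33.128.0.0/12 (H6) depth=12
  Q 33.141.71.224: descend 00100001100011010100011111100000 ; hops seen [H4,H6,H5] ; pick H5
  - 193.181.92.144/28 clear@28
  + 186.249.250.176/28 (H6) depth=28
  + 0.0.0.0/0 (H0) depth=0
  + 32.0.0.0/7 (H6) depth=7
  Q 33.7.247.92: descend 00100001 ; hops seen [H0,H6,H4] ; pick H4
  + 193.181.92.0/24 (H6) depth=24
  Q 33.132.0.1: descend 0010000110000100 ; hops seen [H0,H6,H4,H6,H5] ; pick H5
  - 186.249.240.0/20 clear@20
  + 33.132.209.68/32 (H0) depth=32
  Q 59.238.98.63: descend 001 ; hops seen [H0] ; pick H0
  Q 33.132.209.68: descend 00100001100001001101000101000100 ; hops seen [H0,H6,H4,H6,H5,H5,H0] ; pick H0
  + 0.0.0.0/0 (H1) depth=0
  + 193.181.0.0/16 (H3) depth=16
  - 33.132.0.0/16 clear@16
  + 33.128.0.0/12 (H3) depth=12

== LOOKUPS ==
["H4","H5","H5","no-route","H5","H4","H2","H5","H4","H5","H0","H0"]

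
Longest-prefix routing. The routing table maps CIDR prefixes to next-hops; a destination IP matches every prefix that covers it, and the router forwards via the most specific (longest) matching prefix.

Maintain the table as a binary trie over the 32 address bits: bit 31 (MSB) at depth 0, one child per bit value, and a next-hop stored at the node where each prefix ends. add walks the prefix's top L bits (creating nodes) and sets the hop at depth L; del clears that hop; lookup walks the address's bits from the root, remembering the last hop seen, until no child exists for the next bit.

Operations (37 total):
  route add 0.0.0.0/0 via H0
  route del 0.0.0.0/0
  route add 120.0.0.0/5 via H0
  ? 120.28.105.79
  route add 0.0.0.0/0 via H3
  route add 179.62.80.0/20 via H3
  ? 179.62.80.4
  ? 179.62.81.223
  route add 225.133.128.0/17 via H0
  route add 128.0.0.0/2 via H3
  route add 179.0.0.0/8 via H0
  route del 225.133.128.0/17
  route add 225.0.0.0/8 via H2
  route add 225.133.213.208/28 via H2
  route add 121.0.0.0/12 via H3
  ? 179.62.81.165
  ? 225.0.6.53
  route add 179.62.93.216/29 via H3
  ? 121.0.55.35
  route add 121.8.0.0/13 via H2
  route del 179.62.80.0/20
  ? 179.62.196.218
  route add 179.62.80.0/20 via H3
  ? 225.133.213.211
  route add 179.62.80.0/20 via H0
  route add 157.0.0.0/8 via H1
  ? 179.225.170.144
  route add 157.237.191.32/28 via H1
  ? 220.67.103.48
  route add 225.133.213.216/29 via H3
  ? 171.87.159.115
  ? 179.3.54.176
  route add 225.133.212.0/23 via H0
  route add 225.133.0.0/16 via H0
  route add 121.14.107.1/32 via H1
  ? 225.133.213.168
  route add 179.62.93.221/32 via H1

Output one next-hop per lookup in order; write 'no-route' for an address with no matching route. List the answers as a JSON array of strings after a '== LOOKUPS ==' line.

Process each operation:
  add 0.0.0.0/0 -> H0 at depth 0
  del 0.0.0.0/0 (clear depth 0)
  add 120.0.0.0/5 -> H0 at depth 5
  Q 120.28.105.79: descend 01111 ; hops seen [H0] ; pick H0
  add 0.0.0.0/0 -> H3 at depth 0
  add 179.62.80.0/20 -> H3 at depth 20
  Q 179.62.80.4: descend 10110011001111100101 ; hops seen [H3,H3] ; pick H3
  Q 179.62.81.223: descend 10110011001111100101 ; hops seen [H3,H3] ; pick H3
  add 225.133.128.0/17 -> H0 at depth 17
  add 128.0.0.0/2 -> H3 at depth 2
  add 179.0.0.0/8 -> H0 at depth 8
  del 225.133.128.0/17 (clear depth 17)
  add 225.0.0.0/8 -> H2 at depth 8
  add 225.133.213.208/28 -> H2 at depth 28
  add 121.0.0.0/12 -> H3 at depth 12
  Q 179.62.81.165: descend 10110011001111100101 ; hops seen [H3,H3,H0,H3] ; pick H3
  Q 225.0.6.53: descend 11100001 ; hops seen [H3,H2] ; pick H2
  add 179.62.93.216/29 -> H3 at depth 29
  Q 121.0.55.35: descend 011110010000 ; hops seen [H3,H0,H3] ; pick H3
  add 121.8.0.0/13 -> H2 at depth 13
  del 179.62.80.0/20 (clear depth 20)
  Q 179.62.196.218: descend 1011001100111110 ; hops seen [H3,H3,H0] ; pick H0
  add 179.62.80.0/20 -> H3 at depth 20
  Q 225.133.213.211: descend 1110000110000101110101011101 ; hops seen [H3,H2,H2] ; pick H2
  add 179.62.80.0/20 -> H0 at depth 20
  add 157.0.0.0/8 -> H1 at depth 8
  Q 179.225.170.144: descend 10110011 ; hops seen [H3,H3,H0] ; pick H0
  add 157.237.191.32/28 -> H1 at depth 28
  Q 220.67.103.48: descend 11 ; hops seen [H3] ; pick H3
  add 225.133.213.216/29 -> H3 at depth 29
  Q 171.87.159.115: descend 101 ; hops seen [H3,H3] ; pick H3
  Q 179.3.54.176: descend 1011001100 ; hops seen [H3,H3,H0] ; pick H0
  add 225.133.212.0/23 -> H0 at depth 23
  add 225.133.0.0/16 -> H0 at depth 16
  add 121.14.107.1/32 -> H1 at depth 32
  Q 225.133.213.168: descend 1110000110000101110101011 ; hops seen [H3,H2,H0,H0] ; pick H0
  add 179.62.93.221/32 -> H1 at depth 32

== LOOKUPS ==
["H0","H3","H3","H3","H2","H3","H0","H2","H0","H3","H3","H0","H0"]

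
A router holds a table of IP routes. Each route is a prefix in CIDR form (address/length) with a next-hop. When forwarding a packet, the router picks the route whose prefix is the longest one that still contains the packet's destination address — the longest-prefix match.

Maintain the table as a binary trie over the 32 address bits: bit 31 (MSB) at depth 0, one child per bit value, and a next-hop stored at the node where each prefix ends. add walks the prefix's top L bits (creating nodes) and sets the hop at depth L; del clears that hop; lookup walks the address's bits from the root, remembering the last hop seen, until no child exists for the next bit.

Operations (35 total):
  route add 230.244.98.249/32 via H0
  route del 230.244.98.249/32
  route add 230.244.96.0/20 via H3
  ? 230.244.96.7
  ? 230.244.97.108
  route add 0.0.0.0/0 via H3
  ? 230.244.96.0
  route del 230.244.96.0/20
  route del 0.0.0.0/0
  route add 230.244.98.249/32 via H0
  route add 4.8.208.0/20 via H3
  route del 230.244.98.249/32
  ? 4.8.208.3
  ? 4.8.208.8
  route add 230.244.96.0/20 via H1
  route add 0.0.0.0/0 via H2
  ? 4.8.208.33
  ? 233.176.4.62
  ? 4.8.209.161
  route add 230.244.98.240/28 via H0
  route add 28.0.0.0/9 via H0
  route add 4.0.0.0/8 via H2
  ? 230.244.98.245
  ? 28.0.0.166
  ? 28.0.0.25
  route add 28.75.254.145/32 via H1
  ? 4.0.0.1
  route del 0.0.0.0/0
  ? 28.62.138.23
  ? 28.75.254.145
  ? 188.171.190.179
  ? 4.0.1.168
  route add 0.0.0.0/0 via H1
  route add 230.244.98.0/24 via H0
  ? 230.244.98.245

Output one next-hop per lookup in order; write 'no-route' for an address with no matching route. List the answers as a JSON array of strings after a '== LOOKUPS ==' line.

Apply in order:
  add 230.244.98.249/32 -> H0 at depth 32
  - 230.244.98.249/32 clear@32
  add 230.244.96.0/20 -> H3 at depth 20
  Q 230.244.96.7: descend 1110011011110100011000 ; hops seen [H3] ; pick H3
  Q 230.244.97.108: descend 1110011011110100011000 ; hops seen [H3] ; pick H3
  add 0.0.0.0/0 -> H3 at depth 0
  Q 230.244.96.0: descend 1110011011110100011000 ; hops seen [H3,H3] ; pick H3
  - 230.244.96.0/20 clear@20
  - 0.0.0.0/0 clear@0
  add 230.244.98.249/32 -> H0 at depth 32
  add 4.8.208.0/20 -> H3 at depth 20
  - 230.244.98.249/32 clear@32
  Q 4.8.208.3: descend 00000100000010001101 ; hops seen [H3] ; pick H3
  Q 4.8.208.8: descend 00000100000010001101 ; hops seen [H3] ; pick H3
  add 230.244.96.0/20 -> H1 at depth 20
  add 0.0.0.0/0 -> H2 at depth 0
  Q 4.8.208.33: descend 00000100000010001101 ; hops seen [H2,H3] ; pick H3
  Q 233.176.4.62: descend 1110 ; hops seen [H2] ; pick H2
  Q 4.8.209.161: descend 00000100000010001101 ; hops seen [H2,H3] ; pick H3
  add 230.244.98.240/28 -> H0 at depth 28
  add 28.0.0.0/9 -> H0 at depth 9
  add 4.0.0.0/8 -> H2 at depth 8
  Q 230.244.98.245: descend 1110011011110100011000101111 ; hops seen [H2,H1,H0] ; pick H0
  Q 28.0.0.166: descend 000111000 ; hops seen [H2,H0] ; pick H0
  Q 28.0.0.25: descend 000111000 ; hops seen [H2,H0] ; pick H0
  add 28.75.254.145/32 -> H1 at depth 32
  Q 4.0.0.1: descend 000001000000 ; hops seen [H2,H2] ; pick H2
  - 0.0.0.0/0 clear@0
  Q 28.62.138.23: descend 000111000 ; hops seen [H0] ; pick H0
  Q 28.75.254.145: descend 00011100010010111111111010010001 ; hops seen [H0,H1] ; pick H1
  Q 188.171.190.179: descend 1 ; hops seen [∅] ; pick no-route
  Q 4.0.1.168: descend 000001000000 ; hops seen [H2] ; pick H2
  add 0.0.0.0/0 -> H1 at depth 0
  add 230.244.98.0/24 -> H0 at depth 24
  Q 230.244.98.245: descend 1110011011110100011000101111 ; hops seen [H1,H1,H0,H0] ; pick H0

== LOOKUPS ==
["H3","H3","H3","H3","H3","H3","H2","H3","H0","H0","H0","H2","H0","H1","no-route","H2","H0"]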